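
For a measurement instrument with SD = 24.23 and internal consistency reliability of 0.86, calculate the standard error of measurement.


SEM = SD * sqrt(1 - rxx)
SEM = 24.23 * sqrt(1 - 0.86)
SEM = 24.23 * sqrt(0.14) = 24.23 * 0.374166
SEM = 9.066

9.066


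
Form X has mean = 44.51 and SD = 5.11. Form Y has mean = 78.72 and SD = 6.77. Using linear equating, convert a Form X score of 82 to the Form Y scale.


slope = SD_Y / SD_X = 6.77 / 5.11 ~ 1.3249
intercept = mean_Y - slope * mean_X = 78.72 - (6.77 / 5.11) * 44.51 ~ 19.7508
Y = slope * X + intercept. To avoid rounding drift from the rounded slope/intercept, evaluate the equivalent form Y = mean_Y + SD_Y * (X - mean_X) / SD_X at full precision:
Y = 78.72 + 6.77 * (82 - 44.51) / 5.11
Y = 78.72 + 6.77 * 37.49 / 5.11
Y = 78.72 + 253.8073 / 5.11
Y = 78.72 + 49.6687
Y = 128.3887

128.3887


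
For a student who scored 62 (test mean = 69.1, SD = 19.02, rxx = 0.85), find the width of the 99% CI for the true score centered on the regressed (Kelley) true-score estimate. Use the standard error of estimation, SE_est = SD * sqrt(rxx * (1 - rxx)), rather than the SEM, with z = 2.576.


True score estimate = 0.85*62 + 0.15*69.1 = 63.065
SE_est = SD * sqrt(rxx * (1 - rxx)) = 19.02 * sqrt(0.85 * 0.15) = 19.02 * sqrt(0.1275) = 6.791498
CI = T_est +/- z * SE_est, so width = 2 * z * SE_est = 2 * 2.576 * 6.791498
Width = 34.9898

34.9898


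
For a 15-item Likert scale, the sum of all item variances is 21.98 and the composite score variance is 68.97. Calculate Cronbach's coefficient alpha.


alpha = (k/(k-1)) * (1 - sum(si^2)/s_total^2)
= (15/14) * (1 - 21.98/68.97)
alpha = 0.73

0.73


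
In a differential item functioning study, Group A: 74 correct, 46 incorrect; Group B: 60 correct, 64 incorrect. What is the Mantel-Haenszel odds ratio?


Odds_A = 74/46 = 1.6087
Odds_B = 60/64 = 0.9375
OR = Odds_A / Odds_B = 1.6087 / 0.9375
Exactly, OR = (74 * 64) / (46 * 60) = 4736 / 2760
OR = 1.7159

1.7159


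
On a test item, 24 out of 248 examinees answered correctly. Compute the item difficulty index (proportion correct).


Item difficulty p = number correct / total examinees
p = 24 / 248
p = 0.0968

0.0968


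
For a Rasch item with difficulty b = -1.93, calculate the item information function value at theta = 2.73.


P = 1/(1+exp(-(2.73--1.93))) = 0.9906
I = P*(1-P) = 0.9906 * 0.0094
I = 0.0093

0.0093


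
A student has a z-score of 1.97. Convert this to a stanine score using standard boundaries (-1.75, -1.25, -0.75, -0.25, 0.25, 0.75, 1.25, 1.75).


Stanine boundaries: [-1.75, -1.25, -0.75, -0.25, 0.25, 0.75, 1.25, 1.75]
z = 1.97
Check each boundary:
  z >= -1.75 -> could be stanine 2
  z >= -1.25 -> could be stanine 3
  z >= -0.75 -> could be stanine 4
  z >= -0.25 -> could be stanine 5
  z >= 0.25 -> could be stanine 6
  z >= 0.75 -> could be stanine 7
  z >= 1.25 -> could be stanine 8
  z >= 1.75 -> could be stanine 9
Highest qualifying boundary gives stanine = 9

9


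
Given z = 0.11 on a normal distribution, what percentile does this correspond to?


CDF(z) = 0.5 * (1 + erf(z/sqrt(2)))
erf(0.0778) = 0.0876
CDF = 0.5438
Percentile rank = 0.5438 * 100 = 54.38

54.38


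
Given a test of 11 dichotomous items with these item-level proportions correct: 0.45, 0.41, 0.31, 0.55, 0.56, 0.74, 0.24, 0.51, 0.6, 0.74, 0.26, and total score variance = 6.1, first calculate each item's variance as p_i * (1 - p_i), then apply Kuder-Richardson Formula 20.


For each item, compute p_i * q_i:
  Item 1: 0.45 * 0.55 = 0.2475
  Item 2: 0.41 * 0.59 = 0.2419
  Item 3: 0.31 * 0.69 = 0.2139
  Item 4: 0.55 * 0.45 = 0.2475
  Item 5: 0.56 * 0.44 = 0.2464
  Item 6: 0.74 * 0.26 = 0.1924
  Item 7: 0.24 * 0.76 = 0.1824
  Item 8: 0.51 * 0.49 = 0.2499
  Item 9: 0.6 * 0.4 = 0.24
  Item 10: 0.74 * 0.26 = 0.1924
  Item 11: 0.26 * 0.74 = 0.1924
Sum(p_i * q_i) = 0.2475 + 0.2419 + 0.2139 + 0.2475 + 0.2464 + 0.1924 + 0.1824 + 0.2499 + 0.24 + 0.1924 + 0.1924 = 2.4467
KR-20 = (k/(k-1)) * (1 - Sum(p_i*q_i) / Var_total)
= (11/10) * (1 - 2.4467/6.1)
= 1.1 * 0.5989
KR-20 = 0.6588

0.6588


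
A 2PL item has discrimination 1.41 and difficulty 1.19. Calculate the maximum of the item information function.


For 2PL, max info at theta = b = 1.19
I_max = a^2 / 4 = 1.41^2 / 4
= 1.9881 / 4
I_max = 0.497

0.497


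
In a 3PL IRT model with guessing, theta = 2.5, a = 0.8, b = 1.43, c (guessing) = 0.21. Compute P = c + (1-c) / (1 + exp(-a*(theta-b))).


logit = 0.8*(2.5 - 1.43) = 0.856
P* = 1/(1 + exp(-0.856)) = 0.7018
P = 0.21 + (1 - 0.21) * 0.7018
P = 0.7644

0.7644


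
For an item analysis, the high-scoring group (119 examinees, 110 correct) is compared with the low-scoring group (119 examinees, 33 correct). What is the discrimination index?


p_upper = 110/119 = 0.9244
p_lower = 33/119 = 0.2773
D = 0.9244 - 0.2773 = 0.6471

0.6471


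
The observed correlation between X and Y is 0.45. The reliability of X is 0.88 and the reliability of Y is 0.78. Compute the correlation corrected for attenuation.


r_corrected = rxy / sqrt(rxx * ryy)
= 0.45 / sqrt(0.88 * 0.78)
= 0.45 / sqrt(0.6864)
= 0.45 / 0.828493
r_corrected = 0.5432

0.5432


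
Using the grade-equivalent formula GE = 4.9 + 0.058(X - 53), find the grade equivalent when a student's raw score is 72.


raw - median = 72 - 53 = 19
slope * diff = 0.058 * 19 = 1.102
GE = 4.9 + 1.102
GE = 6.002

6.002


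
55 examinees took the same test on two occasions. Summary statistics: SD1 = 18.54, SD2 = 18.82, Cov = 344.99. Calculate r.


r = cov(X,Y) / (SD_X * SD_Y)
r = 344.99 / (18.54 * 18.82)
r = 344.99 / 348.9228
r = 0.9887

0.9887


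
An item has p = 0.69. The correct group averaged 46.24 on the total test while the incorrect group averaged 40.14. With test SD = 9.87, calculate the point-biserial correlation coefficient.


q = 1 - p = 0.31
rpb = ((M1 - M0) / SD) * sqrt(p * q)
rpb = ((46.24 - 40.14) / 9.87) * sqrt(0.69 * 0.31)
rpb = 0.2858

0.2858


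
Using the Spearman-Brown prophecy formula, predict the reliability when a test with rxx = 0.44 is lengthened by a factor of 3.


r_new = (n * rxx) / (1 + (n-1) * rxx)
r_new = (3 * 0.44) / (1 + 2 * 0.44)
r_new = 1.32 / 1.88
r_new = 0.7021

0.7021


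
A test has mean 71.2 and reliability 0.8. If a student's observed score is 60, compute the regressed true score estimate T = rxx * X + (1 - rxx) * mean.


T_est = rxx * X + (1 - rxx) * mean
T_est = 0.8 * 60 + 0.2 * 71.2
T_est = 48.0 + 14.24
T_est = 62.24

62.24


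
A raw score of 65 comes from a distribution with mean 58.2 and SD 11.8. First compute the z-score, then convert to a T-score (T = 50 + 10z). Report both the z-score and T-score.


z = (X - mean) / SD = (65 - 58.2) / 11.8
z = 6.8 / 11.8
z = 0.5763
T-score = T = 50 + 10z
Carry z at full precision (z = 6.8 / 11.8) into the conversion:
T-score = 50 + 10 * (6.8 / 11.8) = 50 + 68 / 11.8
T-score = 50 + 5.7627
T-score = 55.7627

55.7627


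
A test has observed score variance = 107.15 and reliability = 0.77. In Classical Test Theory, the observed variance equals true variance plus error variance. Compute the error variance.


var_true = rxx * var_obs = 0.77 * 107.15 = 82.5055
var_error = var_obs - var_true
var_error = 107.15 - 82.5055
var_error = 24.6445

24.6445


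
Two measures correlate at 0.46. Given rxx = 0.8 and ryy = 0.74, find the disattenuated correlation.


r_corrected = rxy / sqrt(rxx * ryy)
= 0.46 / sqrt(0.8 * 0.74)
= 0.46 / sqrt(0.592)
= 0.46 / 0.769415
r_corrected = 0.5979

0.5979


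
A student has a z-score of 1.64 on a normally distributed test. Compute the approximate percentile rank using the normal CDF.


CDF(z) = 0.5 * (1 + erf(z/sqrt(2)))
erf(1.1597) = 0.899
CDF = 0.9495
Percentile rank = 0.9495 * 100 = 94.95

94.95


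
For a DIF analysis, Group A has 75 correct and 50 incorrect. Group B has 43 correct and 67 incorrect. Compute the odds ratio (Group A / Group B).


Odds_A = 75/50 = 1.5
Odds_B = 43/67 = 0.6418
OR = Odds_A / Odds_B = 1.5 / 0.6418
Exactly, OR = (75 * 67) / (50 * 43) = 5025 / 2150
OR = 2.3372

2.3372


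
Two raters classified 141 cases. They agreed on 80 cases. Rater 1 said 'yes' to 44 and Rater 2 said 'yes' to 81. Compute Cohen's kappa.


P_o = 80/141 = 0.567376
P_e = (44*81 + 97*60) / 19881 = 0.472008
kappa = (P_o - P_e) / (1 - P_e)
kappa = (0.567376 - 0.472008) / (1 - 0.472008)
kappa = 0.1806

0.1806


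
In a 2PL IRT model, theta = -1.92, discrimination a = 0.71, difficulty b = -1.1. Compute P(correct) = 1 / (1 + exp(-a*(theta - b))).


a*(theta - b) = 0.71 * (-1.92 - -1.1) = -0.5822
exp(--0.5822) = 1.79
P = 1 / (1 + 1.79)
P = 0.3584

0.3584


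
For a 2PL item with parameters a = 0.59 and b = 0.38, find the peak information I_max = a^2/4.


For 2PL, max info at theta = b = 0.38
I_max = a^2 / 4 = 0.59^2 / 4
= 0.3481 / 4
I_max = 0.087

0.087


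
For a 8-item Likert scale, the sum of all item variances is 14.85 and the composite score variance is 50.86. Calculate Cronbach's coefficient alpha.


alpha = (k/(k-1)) * (1 - sum(si^2)/s_total^2)
= (8/7) * (1 - 14.85/50.86)
alpha = 0.8092

0.8092


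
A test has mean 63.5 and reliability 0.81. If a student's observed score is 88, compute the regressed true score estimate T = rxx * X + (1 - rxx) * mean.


T_est = rxx * X + (1 - rxx) * mean
T_est = 0.81 * 88 + 0.19 * 63.5
T_est = 71.28 + 12.065
T_est = 83.345

83.345


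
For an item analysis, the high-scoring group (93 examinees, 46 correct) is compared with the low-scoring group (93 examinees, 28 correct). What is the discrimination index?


p_upper = 46/93 = 0.4946
p_lower = 28/93 = 0.3011
D = 0.4946 - 0.3011 = 0.1935

0.1935


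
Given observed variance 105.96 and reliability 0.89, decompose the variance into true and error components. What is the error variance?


var_true = rxx * var_obs = 0.89 * 105.96 = 94.3044
var_error = var_obs - var_true
var_error = 105.96 - 94.3044
var_error = 11.6556

11.6556


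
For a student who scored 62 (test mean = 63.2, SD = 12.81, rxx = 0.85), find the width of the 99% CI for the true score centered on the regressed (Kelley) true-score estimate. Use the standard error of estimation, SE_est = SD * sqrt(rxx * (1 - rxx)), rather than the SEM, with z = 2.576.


True score estimate = 0.85*62 + 0.15*63.2 = 62.18
SE_est = SD * sqrt(rxx * (1 - rxx)) = 12.81 * sqrt(0.85 * 0.15) = 12.81 * sqrt(0.1275) = 4.574085
CI = T_est +/- z * SE_est, so width = 2 * z * SE_est = 2 * 2.576 * 4.574085
Width = 23.5657

23.5657


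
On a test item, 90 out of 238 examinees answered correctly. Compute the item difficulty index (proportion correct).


Item difficulty p = number correct / total examinees
p = 90 / 238
p = 0.3782

0.3782


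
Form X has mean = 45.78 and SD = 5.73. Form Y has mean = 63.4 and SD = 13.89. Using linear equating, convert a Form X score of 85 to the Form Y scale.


slope = SD_Y / SD_X = 13.89 / 5.73 ~ 2.4241
intercept = mean_Y - slope * mean_X = 63.4 - (13.89 / 5.73) * 45.78 ~ -47.5746
Y = slope * X + intercept. To avoid rounding drift from the rounded slope/intercept, evaluate the equivalent form Y = mean_Y + SD_Y * (X - mean_X) / SD_X at full precision:
Y = 63.4 + 13.89 * (85 - 45.78) / 5.73
Y = 63.4 + 13.89 * 39.22 / 5.73
Y = 63.4 + 544.7658 / 5.73
Y = 63.4 + 95.0726
Y = 158.4726

158.4726


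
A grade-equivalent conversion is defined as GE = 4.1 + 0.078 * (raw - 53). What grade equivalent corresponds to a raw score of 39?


raw - median = 39 - 53 = -14
slope * diff = 0.078 * -14 = -1.092
GE = 4.1 + -1.092
GE = 3.008

3.008


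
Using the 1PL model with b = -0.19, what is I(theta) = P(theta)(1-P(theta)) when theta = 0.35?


P = 1/(1+exp(-(0.35--0.19))) = 0.6318
I = P*(1-P) = 0.6318 * 0.3682
I = 0.2326

0.2326


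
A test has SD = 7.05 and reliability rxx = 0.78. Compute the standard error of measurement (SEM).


SEM = SD * sqrt(1 - rxx)
SEM = 7.05 * sqrt(1 - 0.78)
SEM = 7.05 * sqrt(0.22) = 7.05 * 0.469042
SEM = 3.3067

3.3067


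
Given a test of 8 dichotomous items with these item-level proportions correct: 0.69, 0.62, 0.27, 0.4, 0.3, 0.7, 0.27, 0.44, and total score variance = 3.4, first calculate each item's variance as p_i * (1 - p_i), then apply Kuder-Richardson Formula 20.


For each item, compute p_i * q_i:
  Item 1: 0.69 * 0.31 = 0.2139
  Item 2: 0.62 * 0.38 = 0.2356
  Item 3: 0.27 * 0.73 = 0.1971
  Item 4: 0.4 * 0.6 = 0.24
  Item 5: 0.3 * 0.7 = 0.21
  Item 6: 0.7 * 0.3 = 0.21
  Item 7: 0.27 * 0.73 = 0.1971
  Item 8: 0.44 * 0.56 = 0.2464
Sum(p_i * q_i) = 0.2139 + 0.2356 + 0.1971 + 0.24 + 0.21 + 0.21 + 0.1971 + 0.2464 = 1.7501
KR-20 = (k/(k-1)) * (1 - Sum(p_i*q_i) / Var_total)
= (8/7) * (1 - 1.7501/3.4)
= 1.1429 * 0.4853
KR-20 = 0.5546

0.5546


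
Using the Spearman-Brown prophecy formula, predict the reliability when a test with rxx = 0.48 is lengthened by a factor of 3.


r_new = (n * rxx) / (1 + (n-1) * rxx)
r_new = (3 * 0.48) / (1 + 2 * 0.48)
r_new = 1.44 / 1.96
r_new = 0.7347

0.7347


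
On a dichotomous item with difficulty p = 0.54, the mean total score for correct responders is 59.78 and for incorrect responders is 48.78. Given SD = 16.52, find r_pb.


q = 1 - p = 0.46
rpb = ((M1 - M0) / SD) * sqrt(p * q)
rpb = ((59.78 - 48.78) / 16.52) * sqrt(0.54 * 0.46)
rpb = 0.3319

0.3319


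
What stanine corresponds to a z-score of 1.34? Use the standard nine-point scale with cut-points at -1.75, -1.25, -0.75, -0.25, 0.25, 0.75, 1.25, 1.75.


Stanine boundaries: [-1.75, -1.25, -0.75, -0.25, 0.25, 0.75, 1.25, 1.75]
z = 1.34
Check each boundary:
  z >= -1.75 -> could be stanine 2
  z >= -1.25 -> could be stanine 3
  z >= -0.75 -> could be stanine 4
  z >= -0.25 -> could be stanine 5
  z >= 0.25 -> could be stanine 6
  z >= 0.75 -> could be stanine 7
  z >= 1.25 -> could be stanine 8
  z < 1.75
Highest qualifying boundary gives stanine = 8

8


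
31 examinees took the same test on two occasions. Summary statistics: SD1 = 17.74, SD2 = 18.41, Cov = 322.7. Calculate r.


r = cov(X,Y) / (SD_X * SD_Y)
r = 322.7 / (17.74 * 18.41)
r = 322.7 / 326.5934
r = 0.9881

0.9881


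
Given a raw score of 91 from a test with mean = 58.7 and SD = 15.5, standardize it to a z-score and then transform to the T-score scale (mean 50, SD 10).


z = (X - mean) / SD = (91 - 58.7) / 15.5
z = 32.3 / 15.5
z = 2.0839
T-score = T = 50 + 10z
Carry z at full precision (z = 32.3 / 15.5) into the conversion:
T-score = 50 + 10 * (32.3 / 15.5) = 50 + 323 / 15.5
T-score = 50 + 20.8387
T-score = 70.8387

70.8387


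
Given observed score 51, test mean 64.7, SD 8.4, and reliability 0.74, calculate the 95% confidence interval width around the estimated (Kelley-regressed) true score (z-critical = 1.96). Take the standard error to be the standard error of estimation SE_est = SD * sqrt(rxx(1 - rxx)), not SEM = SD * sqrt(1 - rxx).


True score estimate = 0.74*51 + 0.26*64.7 = 54.562
SE_est = SD * sqrt(rxx * (1 - rxx)) = 8.4 * sqrt(0.74 * 0.26) = 8.4 * sqrt(0.1924) = 3.684528
CI = T_est +/- z * SE_est, so width = 2 * z * SE_est = 2 * 1.96 * 3.684528
Width = 14.4433

14.4433


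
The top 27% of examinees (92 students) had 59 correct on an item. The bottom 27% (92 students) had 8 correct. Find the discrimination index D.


p_upper = 59/92 = 0.6413
p_lower = 8/92 = 0.087
D = 0.6413 - 0.087 = 0.5543

0.5543


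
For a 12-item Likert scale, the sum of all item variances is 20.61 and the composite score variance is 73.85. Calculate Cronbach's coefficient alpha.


alpha = (k/(k-1)) * (1 - sum(si^2)/s_total^2)
= (12/11) * (1 - 20.61/73.85)
alpha = 0.7865

0.7865


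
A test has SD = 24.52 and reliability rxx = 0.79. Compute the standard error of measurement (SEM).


SEM = SD * sqrt(1 - rxx)
SEM = 24.52 * sqrt(1 - 0.79)
SEM = 24.52 * sqrt(0.21) = 24.52 * 0.458258
SEM = 11.2365

11.2365


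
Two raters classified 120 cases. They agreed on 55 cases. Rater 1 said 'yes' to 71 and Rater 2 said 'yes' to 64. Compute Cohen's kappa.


P_o = 55/120 = 0.458333
P_e = (71*64 + 49*56) / 14400 = 0.506111
kappa = (P_o - P_e) / (1 - P_e)
kappa = (0.458333 - 0.506111) / (1 - 0.506111)
kappa = -0.0967

-0.0967


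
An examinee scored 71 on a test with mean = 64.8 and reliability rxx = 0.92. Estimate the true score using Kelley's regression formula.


T_est = rxx * X + (1 - rxx) * mean
T_est = 0.92 * 71 + 0.08 * 64.8
T_est = 65.32 + 5.184
T_est = 70.504

70.504


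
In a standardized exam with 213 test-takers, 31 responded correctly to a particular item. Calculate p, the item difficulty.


Item difficulty p = number correct / total examinees
p = 31 / 213
p = 0.1455

0.1455


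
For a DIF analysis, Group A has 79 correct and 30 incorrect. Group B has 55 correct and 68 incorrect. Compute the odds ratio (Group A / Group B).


Odds_A = 79/30 = 2.6333
Odds_B = 55/68 = 0.8088
OR = Odds_A / Odds_B = 2.6333 / 0.8088
Exactly, OR = (79 * 68) / (30 * 55) = 5372 / 1650
OR = 3.2558

3.2558


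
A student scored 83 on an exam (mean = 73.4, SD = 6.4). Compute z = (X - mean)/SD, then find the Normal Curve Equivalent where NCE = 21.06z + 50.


z = (X - mean) / SD = (83 - 73.4) / 6.4
z = 9.6 / 6.4
z = 1.5
NCE = NCE = 21.06z + 50
Carry z at full precision (z = 9.6 / 6.4) into the conversion:
NCE = 21.06 * (9.6 / 6.4) + 50 = 202.176 / 6.4 + 50
NCE = 31.59 + 50
NCE = 81.59

81.59


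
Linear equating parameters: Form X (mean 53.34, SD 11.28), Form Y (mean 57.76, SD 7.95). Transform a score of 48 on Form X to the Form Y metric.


slope = SD_Y / SD_X = 7.95 / 11.28 ~ 0.7048
intercept = mean_Y - slope * mean_X = 57.76 - (7.95 / 11.28) * 53.34 ~ 20.1666
Y = slope * X + intercept. To avoid rounding drift from the rounded slope/intercept, evaluate the equivalent form Y = mean_Y + SD_Y * (X - mean_X) / SD_X at full precision:
Y = 57.76 + 7.95 * (48 - 53.34) / 11.28
Y = 57.76 - 7.95 * 5.34 / 11.28
Y = 57.76 - 42.453 / 11.28
Y = 57.76 - 3.7636
Y = 53.9964

53.9964


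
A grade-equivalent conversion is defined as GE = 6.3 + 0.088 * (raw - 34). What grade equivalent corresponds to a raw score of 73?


raw - median = 73 - 34 = 39
slope * diff = 0.088 * 39 = 3.432
GE = 6.3 + 3.432
GE = 9.732

9.732


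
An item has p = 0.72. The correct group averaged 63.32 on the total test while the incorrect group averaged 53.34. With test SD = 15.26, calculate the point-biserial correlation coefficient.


q = 1 - p = 0.28
rpb = ((M1 - M0) / SD) * sqrt(p * q)
rpb = ((63.32 - 53.34) / 15.26) * sqrt(0.72 * 0.28)
rpb = 0.2936

0.2936


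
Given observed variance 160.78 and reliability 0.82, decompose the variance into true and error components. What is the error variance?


var_true = rxx * var_obs = 0.82 * 160.78 = 131.8396
var_error = var_obs - var_true
var_error = 160.78 - 131.8396
var_error = 28.9404

28.9404


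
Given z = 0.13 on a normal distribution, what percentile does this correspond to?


CDF(z) = 0.5 * (1 + erf(z/sqrt(2)))
erf(0.0919) = 0.1034
CDF = 0.5517
Percentile rank = 0.5517 * 100 = 55.17

55.17


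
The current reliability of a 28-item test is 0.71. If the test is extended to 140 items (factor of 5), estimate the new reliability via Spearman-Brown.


r_new = (n * rxx) / (1 + (n-1) * rxx)
r_new = (5 * 0.71) / (1 + 4 * 0.71)
r_new = 3.55 / 3.84
r_new = 0.9245

0.9245


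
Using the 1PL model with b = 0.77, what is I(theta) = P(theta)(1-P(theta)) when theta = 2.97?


P = 1/(1+exp(-(2.97-0.77))) = 0.9002
I = P*(1-P) = 0.9002 * 0.0998
I = 0.0898

0.0898


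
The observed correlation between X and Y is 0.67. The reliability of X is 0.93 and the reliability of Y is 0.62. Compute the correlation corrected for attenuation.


r_corrected = rxy / sqrt(rxx * ryy)
= 0.67 / sqrt(0.93 * 0.62)
= 0.67 / sqrt(0.5766)
= 0.67 / 0.759342
r_corrected = 0.8823

0.8823


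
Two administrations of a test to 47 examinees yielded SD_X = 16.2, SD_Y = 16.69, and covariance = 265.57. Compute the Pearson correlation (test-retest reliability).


r = cov(X,Y) / (SD_X * SD_Y)
r = 265.57 / (16.2 * 16.69)
r = 265.57 / 270.378
r = 0.9822

0.9822


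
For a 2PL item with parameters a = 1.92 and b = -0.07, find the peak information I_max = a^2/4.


For 2PL, max info at theta = b = -0.07
I_max = a^2 / 4 = 1.92^2 / 4
= 3.6864 / 4
I_max = 0.9216

0.9216


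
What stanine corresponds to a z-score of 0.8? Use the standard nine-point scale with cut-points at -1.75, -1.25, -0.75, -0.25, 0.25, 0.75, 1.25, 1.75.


Stanine boundaries: [-1.75, -1.25, -0.75, -0.25, 0.25, 0.75, 1.25, 1.75]
z = 0.8
Check each boundary:
  z >= -1.75 -> could be stanine 2
  z >= -1.25 -> could be stanine 3
  z >= -0.75 -> could be stanine 4
  z >= -0.25 -> could be stanine 5
  z >= 0.25 -> could be stanine 6
  z >= 0.75 -> could be stanine 7
  z < 1.25
  z < 1.75
Highest qualifying boundary gives stanine = 7

7


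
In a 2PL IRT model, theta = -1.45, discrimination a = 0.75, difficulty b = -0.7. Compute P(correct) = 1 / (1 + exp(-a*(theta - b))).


a*(theta - b) = 0.75 * (-1.45 - -0.7) = -0.5625
exp(--0.5625) = 1.7551
P = 1 / (1 + 1.7551)
P = 0.363

0.363


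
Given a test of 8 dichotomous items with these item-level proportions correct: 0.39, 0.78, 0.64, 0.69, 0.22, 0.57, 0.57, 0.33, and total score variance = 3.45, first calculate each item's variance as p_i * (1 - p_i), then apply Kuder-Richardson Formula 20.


For each item, compute p_i * q_i:
  Item 1: 0.39 * 0.61 = 0.2379
  Item 2: 0.78 * 0.22 = 0.1716
  Item 3: 0.64 * 0.36 = 0.2304
  Item 4: 0.69 * 0.31 = 0.2139
  Item 5: 0.22 * 0.78 = 0.1716
  Item 6: 0.57 * 0.43 = 0.2451
  Item 7: 0.57 * 0.43 = 0.2451
  Item 8: 0.33 * 0.67 = 0.2211
Sum(p_i * q_i) = 0.2379 + 0.1716 + 0.2304 + 0.2139 + 0.1716 + 0.2451 + 0.2451 + 0.2211 = 1.7367
KR-20 = (k/(k-1)) * (1 - Sum(p_i*q_i) / Var_total)
= (8/7) * (1 - 1.7367/3.45)
= 1.1429 * 0.4966
KR-20 = 0.5676

0.5676


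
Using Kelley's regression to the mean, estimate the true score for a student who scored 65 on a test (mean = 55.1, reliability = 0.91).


T_est = rxx * X + (1 - rxx) * mean
T_est = 0.91 * 65 + 0.09 * 55.1
T_est = 59.15 + 4.959
T_est = 64.109

64.109


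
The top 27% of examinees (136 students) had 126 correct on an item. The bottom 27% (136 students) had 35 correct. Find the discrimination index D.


p_upper = 126/136 = 0.9265
p_lower = 35/136 = 0.2574
D = 0.9265 - 0.2574 = 0.6691

0.6691


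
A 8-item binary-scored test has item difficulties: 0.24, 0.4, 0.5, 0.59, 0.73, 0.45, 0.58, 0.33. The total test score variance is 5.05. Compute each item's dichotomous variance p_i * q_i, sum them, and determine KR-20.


For each item, compute p_i * q_i:
  Item 1: 0.24 * 0.76 = 0.1824
  Item 2: 0.4 * 0.6 = 0.24
  Item 3: 0.5 * 0.5 = 0.25
  Item 4: 0.59 * 0.41 = 0.2419
  Item 5: 0.73 * 0.27 = 0.1971
  Item 6: 0.45 * 0.55 = 0.2475
  Item 7: 0.58 * 0.42 = 0.2436
  Item 8: 0.33 * 0.67 = 0.2211
Sum(p_i * q_i) = 0.1824 + 0.24 + 0.25 + 0.2419 + 0.1971 + 0.2475 + 0.2436 + 0.2211 = 1.8236
KR-20 = (k/(k-1)) * (1 - Sum(p_i*q_i) / Var_total)
= (8/7) * (1 - 1.8236/5.05)
= 1.1429 * 0.6389
KR-20 = 0.7302

0.7302


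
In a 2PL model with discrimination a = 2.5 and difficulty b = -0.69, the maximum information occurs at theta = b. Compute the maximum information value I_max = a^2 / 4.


For 2PL, max info at theta = b = -0.69
I_max = a^2 / 4 = 2.5^2 / 4
= 6.25 / 4
I_max = 1.5625

1.5625


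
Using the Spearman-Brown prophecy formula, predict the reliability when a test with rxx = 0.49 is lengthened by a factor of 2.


r_new = (n * rxx) / (1 + (n-1) * rxx)
r_new = (2 * 0.49) / (1 + 1 * 0.49)
r_new = 0.98 / 1.49
r_new = 0.6577

0.6577


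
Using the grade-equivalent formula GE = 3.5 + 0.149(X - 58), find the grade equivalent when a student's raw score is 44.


raw - median = 44 - 58 = -14
slope * diff = 0.149 * -14 = -2.086
GE = 3.5 + -2.086
GE = 1.414

1.414


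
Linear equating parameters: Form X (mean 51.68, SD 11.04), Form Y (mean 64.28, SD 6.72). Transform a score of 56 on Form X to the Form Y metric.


slope = SD_Y / SD_X = 6.72 / 11.04 ~ 0.6087
intercept = mean_Y - slope * mean_X = 64.28 - (6.72 / 11.04) * 51.68 ~ 32.8226
Y = slope * X + intercept. To avoid rounding drift from the rounded slope/intercept, evaluate the equivalent form Y = mean_Y + SD_Y * (X - mean_X) / SD_X at full precision:
Y = 64.28 + 6.72 * (56 - 51.68) / 11.04
Y = 64.28 + 6.72 * 4.32 / 11.04
Y = 64.28 + 29.0304 / 11.04
Y = 64.28 + 2.6296
Y = 66.9096

66.9096


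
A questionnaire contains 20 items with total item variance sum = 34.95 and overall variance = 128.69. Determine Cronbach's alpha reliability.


alpha = (k/(k-1)) * (1 - sum(si^2)/s_total^2)
= (20/19) * (1 - 34.95/128.69)
alpha = 0.7668

0.7668


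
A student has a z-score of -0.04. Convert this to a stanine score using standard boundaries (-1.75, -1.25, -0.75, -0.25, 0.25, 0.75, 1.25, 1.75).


Stanine boundaries: [-1.75, -1.25, -0.75, -0.25, 0.25, 0.75, 1.25, 1.75]
z = -0.04
Check each boundary:
  z >= -1.75 -> could be stanine 2
  z >= -1.25 -> could be stanine 3
  z >= -0.75 -> could be stanine 4
  z >= -0.25 -> could be stanine 5
  z < 0.25
  z < 0.75
  z < 1.25
  z < 1.75
Highest qualifying boundary gives stanine = 5

5


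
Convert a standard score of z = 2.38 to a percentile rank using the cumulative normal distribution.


CDF(z) = 0.5 * (1 + erf(z/sqrt(2)))
erf(1.6829) = 0.9827
CDF = 0.9913
Percentile rank = 0.9913 * 100 = 99.13

99.13


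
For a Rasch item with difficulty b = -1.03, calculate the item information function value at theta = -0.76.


P = 1/(1+exp(-(-0.76--1.03))) = 0.5671
I = P*(1-P) = 0.5671 * 0.4329
I = 0.2455

0.2455


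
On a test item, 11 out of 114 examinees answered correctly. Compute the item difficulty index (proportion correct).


Item difficulty p = number correct / total examinees
p = 11 / 114
p = 0.0965

0.0965


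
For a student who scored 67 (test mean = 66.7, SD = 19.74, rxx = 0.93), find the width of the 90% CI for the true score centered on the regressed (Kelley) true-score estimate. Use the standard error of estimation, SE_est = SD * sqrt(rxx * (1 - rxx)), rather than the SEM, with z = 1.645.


True score estimate = 0.93*67 + 0.07*66.7 = 66.979
SE_est = SD * sqrt(rxx * (1 - rxx)) = 19.74 * sqrt(0.93 * 0.07) = 19.74 * sqrt(0.0651) = 5.036602
CI = T_est +/- z * SE_est, so width = 2 * z * SE_est = 2 * 1.645 * 5.036602
Width = 16.5704

16.5704


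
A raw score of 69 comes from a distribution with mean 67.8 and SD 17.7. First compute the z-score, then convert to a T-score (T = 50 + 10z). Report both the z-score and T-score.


z = (X - mean) / SD = (69 - 67.8) / 17.7
z = 1.2 / 17.7
z = 0.0678
T-score = T = 50 + 10z
Carry z at full precision (z = 1.2 / 17.7) into the conversion:
T-score = 50 + 10 * (1.2 / 17.7) = 50 + 12 / 17.7
T-score = 50 + 0.678
T-score = 50.678

50.678


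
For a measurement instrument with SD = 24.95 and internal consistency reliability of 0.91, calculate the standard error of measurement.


SEM = SD * sqrt(1 - rxx)
SEM = 24.95 * sqrt(1 - 0.91)
SEM = 24.95 * sqrt(0.09) = 24.95 * 0.3
SEM = 7.485

7.485


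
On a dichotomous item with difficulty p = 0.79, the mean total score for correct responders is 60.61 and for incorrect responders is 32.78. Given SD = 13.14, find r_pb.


q = 1 - p = 0.21
rpb = ((M1 - M0) / SD) * sqrt(p * q)
rpb = ((60.61 - 32.78) / 13.14) * sqrt(0.79 * 0.21)
rpb = 0.8627

0.8627


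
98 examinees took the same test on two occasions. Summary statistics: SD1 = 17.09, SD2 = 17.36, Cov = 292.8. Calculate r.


r = cov(X,Y) / (SD_X * SD_Y)
r = 292.8 / (17.09 * 17.36)
r = 292.8 / 296.6824
r = 0.9869

0.9869


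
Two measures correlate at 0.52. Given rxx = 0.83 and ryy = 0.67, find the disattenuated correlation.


r_corrected = rxy / sqrt(rxx * ryy)
= 0.52 / sqrt(0.83 * 0.67)
= 0.52 / sqrt(0.5561)
= 0.52 / 0.745721
r_corrected = 0.6973

0.6973


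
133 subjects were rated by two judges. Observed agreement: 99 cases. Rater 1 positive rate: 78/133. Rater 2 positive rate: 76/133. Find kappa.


P_o = 99/133 = 0.744361
P_e = (78*76 + 55*57) / 17689 = 0.512352
kappa = (P_o - P_e) / (1 - P_e)
kappa = (0.744361 - 0.512352) / (1 - 0.512352)
kappa = 0.4758

0.4758


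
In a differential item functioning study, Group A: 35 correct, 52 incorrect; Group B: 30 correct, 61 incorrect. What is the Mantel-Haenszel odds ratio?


Odds_A = 35/52 = 0.6731
Odds_B = 30/61 = 0.4918
OR = Odds_A / Odds_B = 0.6731 / 0.4918
Exactly, OR = (35 * 61) / (52 * 30) = 2135 / 1560
OR = 1.3686

1.3686


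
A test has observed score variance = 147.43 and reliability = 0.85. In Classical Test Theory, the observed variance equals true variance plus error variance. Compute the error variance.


var_true = rxx * var_obs = 0.85 * 147.43 = 125.3155
var_error = var_obs - var_true
var_error = 147.43 - 125.3155
var_error = 22.1145

22.1145


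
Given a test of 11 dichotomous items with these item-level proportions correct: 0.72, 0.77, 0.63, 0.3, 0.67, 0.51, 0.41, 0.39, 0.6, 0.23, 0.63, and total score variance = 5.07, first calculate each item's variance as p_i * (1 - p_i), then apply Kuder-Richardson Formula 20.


For each item, compute p_i * q_i:
  Item 1: 0.72 * 0.28 = 0.2016
  Item 2: 0.77 * 0.23 = 0.1771
  Item 3: 0.63 * 0.37 = 0.2331
  Item 4: 0.3 * 0.7 = 0.21
  Item 5: 0.67 * 0.33 = 0.2211
  Item 6: 0.51 * 0.49 = 0.2499
  Item 7: 0.41 * 0.59 = 0.2419
  Item 8: 0.39 * 0.61 = 0.2379
  Item 9: 0.6 * 0.4 = 0.24
  Item 10: 0.23 * 0.77 = 0.1771
  Item 11: 0.63 * 0.37 = 0.2331
Sum(p_i * q_i) = 0.2016 + 0.1771 + 0.2331 + 0.21 + 0.2211 + 0.2499 + 0.2419 + 0.2379 + 0.24 + 0.1771 + 0.2331 = 2.4228
KR-20 = (k/(k-1)) * (1 - Sum(p_i*q_i) / Var_total)
= (11/10) * (1 - 2.4228/5.07)
= 1.1 * 0.5221
KR-20 = 0.5743

0.5743


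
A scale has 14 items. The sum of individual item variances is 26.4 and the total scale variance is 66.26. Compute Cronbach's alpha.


alpha = (k/(k-1)) * (1 - sum(si^2)/s_total^2)
= (14/13) * (1 - 26.4/66.26)
alpha = 0.6478

0.6478


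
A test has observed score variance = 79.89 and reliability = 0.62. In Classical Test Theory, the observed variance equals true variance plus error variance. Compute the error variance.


var_true = rxx * var_obs = 0.62 * 79.89 = 49.5318
var_error = var_obs - var_true
var_error = 79.89 - 49.5318
var_error = 30.3582

30.3582


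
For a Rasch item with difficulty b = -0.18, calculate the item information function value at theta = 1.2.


P = 1/(1+exp(-(1.2--0.18))) = 0.799
I = P*(1-P) = 0.799 * 0.201
I = 0.1606

0.1606


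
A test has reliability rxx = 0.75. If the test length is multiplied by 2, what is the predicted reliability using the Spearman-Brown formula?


r_new = (n * rxx) / (1 + (n-1) * rxx)
r_new = (2 * 0.75) / (1 + 1 * 0.75)
r_new = 1.5 / 1.75
r_new = 0.8571

0.8571


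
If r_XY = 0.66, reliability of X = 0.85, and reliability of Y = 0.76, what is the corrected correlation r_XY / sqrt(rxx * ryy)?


r_corrected = rxy / sqrt(rxx * ryy)
= 0.66 / sqrt(0.85 * 0.76)
= 0.66 / sqrt(0.646)
= 0.66 / 0.803741
r_corrected = 0.8212

0.8212


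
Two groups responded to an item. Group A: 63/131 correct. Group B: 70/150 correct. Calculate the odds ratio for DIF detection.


Odds_A = 63/68 = 0.9265
Odds_B = 70/80 = 0.875
OR = Odds_A / Odds_B = 0.9265 / 0.875
Exactly, OR = (63 * 80) / (68 * 70) = 5040 / 4760
OR = 1.0588

1.0588


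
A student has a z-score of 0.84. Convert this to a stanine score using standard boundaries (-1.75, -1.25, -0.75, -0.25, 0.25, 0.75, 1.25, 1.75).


Stanine boundaries: [-1.75, -1.25, -0.75, -0.25, 0.25, 0.75, 1.25, 1.75]
z = 0.84
Check each boundary:
  z >= -1.75 -> could be stanine 2
  z >= -1.25 -> could be stanine 3
  z >= -0.75 -> could be stanine 4
  z >= -0.25 -> could be stanine 5
  z >= 0.25 -> could be stanine 6
  z >= 0.75 -> could be stanine 7
  z < 1.25
  z < 1.75
Highest qualifying boundary gives stanine = 7

7


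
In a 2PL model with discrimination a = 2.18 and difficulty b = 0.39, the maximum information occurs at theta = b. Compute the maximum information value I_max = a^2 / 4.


For 2PL, max info at theta = b = 0.39
I_max = a^2 / 4 = 2.18^2 / 4
= 4.7524 / 4
I_max = 1.1881

1.1881


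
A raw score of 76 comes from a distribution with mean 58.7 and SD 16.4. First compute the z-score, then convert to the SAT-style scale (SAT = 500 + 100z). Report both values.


z = (X - mean) / SD = (76 - 58.7) / 16.4
z = 17.3 / 16.4
z = 1.0549
SAT-scale = SAT = 500 + 100z
Carry z at full precision (z = 17.3 / 16.4) into the conversion:
SAT-scale = 500 + 100 * (17.3 / 16.4) = 500 + 1730 / 16.4
SAT-scale = 500 + 105.4878
SAT-scale = 605.4878

605.4878


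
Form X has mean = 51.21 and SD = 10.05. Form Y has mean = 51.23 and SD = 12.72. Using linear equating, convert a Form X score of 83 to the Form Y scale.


slope = SD_Y / SD_X = 12.72 / 10.05 ~ 1.2657
intercept = mean_Y - slope * mean_X = 51.23 - (12.72 / 10.05) * 51.21 ~ -13.585
Y = slope * X + intercept. To avoid rounding drift from the rounded slope/intercept, evaluate the equivalent form Y = mean_Y + SD_Y * (X - mean_X) / SD_X at full precision:
Y = 51.23 + 12.72 * (83 - 51.21) / 10.05
Y = 51.23 + 12.72 * 31.79 / 10.05
Y = 51.23 + 404.3688 / 10.05
Y = 51.23 + 40.2357
Y = 91.4657

91.4657


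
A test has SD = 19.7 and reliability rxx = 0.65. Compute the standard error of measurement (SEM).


SEM = SD * sqrt(1 - rxx)
SEM = 19.7 * sqrt(1 - 0.65)
SEM = 19.7 * sqrt(0.35) = 19.7 * 0.591608
SEM = 11.6547

11.6547


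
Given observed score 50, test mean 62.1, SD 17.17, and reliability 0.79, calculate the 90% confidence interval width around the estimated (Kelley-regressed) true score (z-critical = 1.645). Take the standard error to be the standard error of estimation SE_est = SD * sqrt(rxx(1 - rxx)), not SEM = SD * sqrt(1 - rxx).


True score estimate = 0.79*50 + 0.21*62.1 = 52.541
SE_est = SD * sqrt(rxx * (1 - rxx)) = 17.17 * sqrt(0.79 * 0.21) = 17.17 * sqrt(0.1659) = 6.993482
CI = T_est +/- z * SE_est, so width = 2 * z * SE_est = 2 * 1.645 * 6.993482
Width = 23.0086

23.0086


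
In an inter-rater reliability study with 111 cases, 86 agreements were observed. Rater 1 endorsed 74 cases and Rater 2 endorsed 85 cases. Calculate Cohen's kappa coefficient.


P_o = 86/111 = 0.774775
P_e = (74*85 + 37*26) / 12321 = 0.588589
kappa = (P_o - P_e) / (1 - P_e)
kappa = (0.774775 - 0.588589) / (1 - 0.588589)
kappa = 0.4526

0.4526


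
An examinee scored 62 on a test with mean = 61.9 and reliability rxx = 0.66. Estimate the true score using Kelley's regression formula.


T_est = rxx * X + (1 - rxx) * mean
T_est = 0.66 * 62 + 0.34 * 61.9
T_est = 40.92 + 21.046
T_est = 61.966

61.966


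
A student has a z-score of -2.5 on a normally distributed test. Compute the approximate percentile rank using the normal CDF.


CDF(z) = 0.5 * (1 + erf(z/sqrt(2)))
erf(-1.7678) = -0.9876
CDF = 0.0062
Percentile rank = 0.0062 * 100 = 0.62

0.62


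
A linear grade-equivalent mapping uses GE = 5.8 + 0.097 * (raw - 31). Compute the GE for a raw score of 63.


raw - median = 63 - 31 = 32
slope * diff = 0.097 * 32 = 3.104
GE = 5.8 + 3.104
GE = 8.904

8.904


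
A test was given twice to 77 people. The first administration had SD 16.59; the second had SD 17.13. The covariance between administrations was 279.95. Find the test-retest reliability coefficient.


r = cov(X,Y) / (SD_X * SD_Y)
r = 279.95 / (16.59 * 17.13)
r = 279.95 / 284.1867
r = 0.9851

0.9851


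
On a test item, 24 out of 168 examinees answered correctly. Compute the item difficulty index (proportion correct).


Item difficulty p = number correct / total examinees
p = 24 / 168
p = 0.1429

0.1429


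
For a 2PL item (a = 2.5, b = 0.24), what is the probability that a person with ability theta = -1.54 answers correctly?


a*(theta - b) = 2.5 * (-1.54 - 0.24) = -4.45
exp(--4.45) = 85.6269
P = 1 / (1 + 85.6269)
P = 0.0115

0.0115


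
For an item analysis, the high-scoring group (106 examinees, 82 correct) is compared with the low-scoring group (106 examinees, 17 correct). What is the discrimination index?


p_upper = 82/106 = 0.7736
p_lower = 17/106 = 0.1604
D = 0.7736 - 0.1604 = 0.6132

0.6132


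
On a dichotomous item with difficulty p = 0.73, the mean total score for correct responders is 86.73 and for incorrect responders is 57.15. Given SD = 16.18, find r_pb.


q = 1 - p = 0.27
rpb = ((M1 - M0) / SD) * sqrt(p * q)
rpb = ((86.73 - 57.15) / 16.18) * sqrt(0.73 * 0.27)
rpb = 0.8116

0.8116


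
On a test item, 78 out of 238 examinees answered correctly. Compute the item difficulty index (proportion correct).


Item difficulty p = number correct / total examinees
p = 78 / 238
p = 0.3277

0.3277


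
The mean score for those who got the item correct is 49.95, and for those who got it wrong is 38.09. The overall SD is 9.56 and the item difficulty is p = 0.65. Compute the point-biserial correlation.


q = 1 - p = 0.35
rpb = ((M1 - M0) / SD) * sqrt(p * q)
rpb = ((49.95 - 38.09) / 9.56) * sqrt(0.65 * 0.35)
rpb = 0.5917

0.5917


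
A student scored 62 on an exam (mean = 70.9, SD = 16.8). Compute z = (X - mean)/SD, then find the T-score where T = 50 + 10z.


z = (X - mean) / SD = (62 - 70.9) / 16.8
z = -8.9 / 16.8
z = -0.5298
T-score = T = 50 + 10z
Carry z at full precision (z = -8.9 / 16.8) into the conversion:
T-score = 50 + 10 * (-8.9 / 16.8) = 50 + -89 / 16.8
T-score = 50 + -5.2976
T-score = 44.7024

44.7024


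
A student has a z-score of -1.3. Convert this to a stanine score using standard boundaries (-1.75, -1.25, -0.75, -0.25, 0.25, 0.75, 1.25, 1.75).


Stanine boundaries: [-1.75, -1.25, -0.75, -0.25, 0.25, 0.75, 1.25, 1.75]
z = -1.3
Check each boundary:
  z >= -1.75 -> could be stanine 2
  z < -1.25
  z < -0.75
  z < -0.25
  z < 0.25
  z < 0.75
  z < 1.25
  z < 1.75
Highest qualifying boundary gives stanine = 2

2


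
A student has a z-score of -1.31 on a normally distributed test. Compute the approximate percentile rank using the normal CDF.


CDF(z) = 0.5 * (1 + erf(z/sqrt(2)))
erf(-0.9263) = -0.8098
CDF = 0.0951
Percentile rank = 0.0951 * 100 = 9.51

9.51


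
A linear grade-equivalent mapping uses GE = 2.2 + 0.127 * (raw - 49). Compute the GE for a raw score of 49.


raw - median = 49 - 49 = 0
slope * diff = 0.127 * 0 = 0.0
GE = 2.2 + 0.0
GE = 2.2

2.2


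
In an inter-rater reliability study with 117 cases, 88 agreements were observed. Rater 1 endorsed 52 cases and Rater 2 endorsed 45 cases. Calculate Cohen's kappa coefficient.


P_o = 88/117 = 0.752137
P_e = (52*45 + 65*72) / 13689 = 0.512821
kappa = (P_o - P_e) / (1 - P_e)
kappa = (0.752137 - 0.512821) / (1 - 0.512821)
kappa = 0.4912

0.4912


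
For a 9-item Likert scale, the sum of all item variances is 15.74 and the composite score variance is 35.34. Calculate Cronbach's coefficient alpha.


alpha = (k/(k-1)) * (1 - sum(si^2)/s_total^2)
= (9/8) * (1 - 15.74/35.34)
alpha = 0.6239

0.6239


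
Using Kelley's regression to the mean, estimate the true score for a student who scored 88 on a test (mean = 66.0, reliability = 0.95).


T_est = rxx * X + (1 - rxx) * mean
T_est = 0.95 * 88 + 0.05 * 66.0
T_est = 83.6 + 3.3
T_est = 86.9

86.9


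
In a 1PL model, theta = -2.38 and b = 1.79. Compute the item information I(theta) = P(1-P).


P = 1/(1+exp(-(-2.38-1.79))) = 0.0152
I = P*(1-P) = 0.0152 * 0.9848
I = 0.015

0.015


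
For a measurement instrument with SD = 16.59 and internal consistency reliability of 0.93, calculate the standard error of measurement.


SEM = SD * sqrt(1 - rxx)
SEM = 16.59 * sqrt(1 - 0.93)
SEM = 16.59 * sqrt(0.07) = 16.59 * 0.264575
SEM = 4.3893

4.3893


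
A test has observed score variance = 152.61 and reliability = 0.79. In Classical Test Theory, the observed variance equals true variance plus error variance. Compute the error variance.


var_true = rxx * var_obs = 0.79 * 152.61 = 120.5619
var_error = var_obs - var_true
var_error = 152.61 - 120.5619
var_error = 32.0481

32.0481


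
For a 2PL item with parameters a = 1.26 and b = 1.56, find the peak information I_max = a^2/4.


For 2PL, max info at theta = b = 1.56
I_max = a^2 / 4 = 1.26^2 / 4
= 1.5876 / 4
I_max = 0.3969

0.3969
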